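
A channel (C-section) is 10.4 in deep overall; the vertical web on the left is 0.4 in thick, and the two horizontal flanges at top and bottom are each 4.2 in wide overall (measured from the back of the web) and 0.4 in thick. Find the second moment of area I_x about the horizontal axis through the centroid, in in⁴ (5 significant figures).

Treat the section as a set of non-overlapping primitives; coordinates are from the bounding-box lower-left.
Web: 0.4 × 10.4, A = 4.16 in², y = 5.2 in, Ī = 37.49547 in⁴.
Top flange (beyond web): 3.8 × 0.4, A = 1.52 in², y = 10.2 in, Ī = 0.02026667 in⁴.
Bottom flange (beyond web): 3.8 × 0.4, A = 1.52 in², y = 0.2 in, Ī = 0.02026667 in⁴.
By symmetry the centroid is at mid-height, ȳ = 5.2 in.
Transfer each piece to the horizontal axis through the centroid using Ī + A·d² with d = y − 5.2:
  web: d = 0 in → contributes +37.49547 in⁴
  top flange (beyond web): d = 5 in → contributes +38.02027 in⁴
  bottom flange (beyond web): d = -5 in → contributes +38.02027 in⁴
Total I = 113.536 in⁴.

I_x ≈ 113.54 in⁴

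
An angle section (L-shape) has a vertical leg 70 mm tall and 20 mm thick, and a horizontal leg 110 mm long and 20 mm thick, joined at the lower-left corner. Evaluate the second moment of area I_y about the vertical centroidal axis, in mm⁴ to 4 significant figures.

Split into non-overlapping primitives; take the origin at the lower-left of the bounding box.
Vertical leg: 20 × 70, A = 1 400 mm², x = 10 mm, Ī = 46666.7 mm⁴.
Horizontal leg (remainder): 90 × 20, A = 1 800 mm², x = 65 mm, Ī = 1 215 000 mm⁴.
Centroid: x̄ = ΣA·x / ΣA = 40.9375 mm.
Transfer each piece to the vertical centroidal axis using Ī + A·d² with d = x − 40.9375:
  vertical leg: d = -30.9375 mm → contributes +1 386 647 mm⁴
  horizontal leg (remainder): d = 24.0625 mm → contributes +2 257 207 mm⁴
Total I = 3 643 854 mm⁴.

I_y ≈ 3.644 × 10⁶ mm⁴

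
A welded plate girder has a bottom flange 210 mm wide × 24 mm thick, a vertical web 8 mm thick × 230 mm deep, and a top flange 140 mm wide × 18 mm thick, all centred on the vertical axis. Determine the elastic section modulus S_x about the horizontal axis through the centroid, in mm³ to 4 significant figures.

S_x ≈ 6.973 × 10⁵ mm³

Split into non-overlapping primitives; take the origin at the lower-left of the bounding box.
Bottom plate: 210 × 24, A = 5 040 mm², y = 12 mm, Ī = 241 920 mm⁴.
Web plate: 8 × 230, A = 1 840 mm², y = 139 mm, Ī = 8 111 333 mm⁴.
Top plate: 140 × 18, A = 2 520 mm², y = 263 mm, Ī = 68 040 mm⁴.
Centroid: ȳ = ΣA·y / ΣA = 104.149 mm.
Transfer each piece to the horizontal axis through the centroid using Ī + A·d² with d = y − 104.149:
  bottom plate: d = -92.1489 mm → contributes +43 038 709 mm⁴
  web plate: d = 34.8511 mm → contributes +10 346 191 mm⁴
  top plate: d = 158.851 mm → contributes +63 656 864 mm⁴
Total I = 117 041 765 mm⁴.
Extreme fibre distance c = 167.851 mm; S = I/c = 697 295 mm³.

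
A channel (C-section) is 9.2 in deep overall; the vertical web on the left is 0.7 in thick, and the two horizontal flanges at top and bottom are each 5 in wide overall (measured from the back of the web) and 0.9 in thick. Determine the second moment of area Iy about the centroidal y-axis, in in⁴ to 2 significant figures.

Split into non-overlapping primitives; take the origin at the lower-left of the bounding box.
Web: 0.7 × 9.2, A = 6.44 in², x = 0.35 in, Ī = 0.263 in⁴.
Top flange (beyond web): 4.3 × 0.9, A = 3.87 in², x = 2.85 in, Ī = 5.963 in⁴.
Bottom flange (beyond web): 4.3 × 0.9, A = 3.87 in², x = 2.85 in, Ī = 5.963 in⁴.
Centroid: x̄ = ΣA·x / ΣA = 1.715 in.
Transfer each piece to the centroidal y-axis using Ī + A·d² with d = x − 1.715:
  web: d = -1.365 in → contributes +12.26 in⁴
  top flange (beyond web): d = 1.135 in → contributes +10.95 in⁴
  bottom flange (beyond web): d = 1.135 in → contributes +10.95 in⁴
Total I = 34.16 in⁴.

Iy ≈ 34 in⁴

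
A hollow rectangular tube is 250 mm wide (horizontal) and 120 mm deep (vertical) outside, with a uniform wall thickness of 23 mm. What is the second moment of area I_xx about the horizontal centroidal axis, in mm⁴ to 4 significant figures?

I_xx ≈ 2.911 × 10⁷ mm⁴

Treat the section as a set of non-overlapping primitives; coordinates are from the bounding-box lower-left.
Outer rectangle: 250 × 120, A = 30 000 mm², y = 60 mm, Ī = 36 000 000 mm⁴.
Inner void (subtracted): 204 × 74, A = 15 096 mm², y = 60 mm, Ī = 6 888 808 mm⁴.
By symmetry the centroid is at mid-height, ȳ = 60 mm.
All pieces are centred on the horizontal centroidal axis, so I = ΣĪ (holes subtracted) = 29 111 192 mm⁴.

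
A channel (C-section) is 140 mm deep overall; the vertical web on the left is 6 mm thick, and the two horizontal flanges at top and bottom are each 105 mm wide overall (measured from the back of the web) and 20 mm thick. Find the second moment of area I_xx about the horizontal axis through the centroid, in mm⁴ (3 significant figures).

I_xx ≈ 1.58 × 10⁷ mm⁴

Split into non-overlapping primitives; take the origin at the lower-left of the bounding box.
Web: 6 × 140, A = 840 mm², y = 70 mm, Ī = 1 372 000 mm⁴.
Top flange (beyond web): 99 × 20, A = 1 980 mm², y = 130 mm, Ī = 66 000 mm⁴.
Bottom flange (beyond web): 99 × 20, A = 1 980 mm², y = 10 mm, Ī = 66 000 mm⁴.
By symmetry the centroid is at mid-height, ȳ = 70 mm.
Transfer each piece to the horizontal axis through the centroid using Ī + A·d² with d = y − 70:
  web: d = 0 mm → contributes +1 372 000 mm⁴
  top flange (beyond web): d = 60 mm → contributes +7 194 000 mm⁴
  bottom flange (beyond web): d = -60 mm → contributes +7 194 000 mm⁴
Total I = 15 760 000 mm⁴.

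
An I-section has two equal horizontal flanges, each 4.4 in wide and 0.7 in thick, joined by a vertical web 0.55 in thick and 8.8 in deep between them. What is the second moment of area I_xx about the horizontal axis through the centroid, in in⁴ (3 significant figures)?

Treat the section as a set of non-overlapping primitives; coordinates are from the bounding-box lower-left.
Bottom flange: 4.4 × 0.7, A = 3.08 in², y = 0.35 in, Ī = 0.12577 in⁴.
Web: 0.55 × 8.8, A = 4.84 in², y = 5.1 in, Ī = 31.234 in⁴.
Top flange: 4.4 × 0.7, A = 3.08 in², y = 9.85 in, Ī = 0.12577 in⁴.
By symmetry the centroid is at mid-height, ȳ = 5.1 in.
Transfer each piece to the horizontal axis through the centroid using Ī + A·d² with d = y − 5.1:
  bottom flange: d = -4.75 in → contributes +69.618 in⁴
  web: d = 0 in → contributes +31.234 in⁴
  top flange: d = 4.75 in → contributes +69.618 in⁴
Total I = 170.47 in⁴.

I_xx ≈ 170 in⁴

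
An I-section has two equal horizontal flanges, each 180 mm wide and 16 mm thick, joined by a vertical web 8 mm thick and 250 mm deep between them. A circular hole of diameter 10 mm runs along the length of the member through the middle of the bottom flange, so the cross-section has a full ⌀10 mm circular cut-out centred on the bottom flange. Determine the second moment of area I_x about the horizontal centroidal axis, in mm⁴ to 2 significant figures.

I_x ≈ 1.1 × 10⁸ mm⁴

Decompose the section into non-overlapping parts with the origin at the bottom-left of its bounding rectangle.
Bottom flange: 180 × 16, A = 2 880 mm², y = 8 mm, Ī = 61 440 mm⁴.
Web: 8 × 250, A = 2 000 mm², y = 141 mm, Ī = 10 416 667 mm⁴.
Top flange: 180 × 16, A = 2 880 mm², y = 274 mm, Ī = 61 440 mm⁴.
Hole (subtracted): ⌀10, A = 78.54 mm², y = 8 mm, Ī = 490.9 mm⁴.
Centroid: ȳ = ΣA·y / ΣA = 142.4 mm.
Transfer each piece to the horizontal centroidal axis using Ī + A·d² with d = y − 142.4:
  bottom flange: d = -134.4 mm → contributes +52 052 856 mm⁴
  web: d = -1.36 mm → contributes +10 420 365 mm⁴
  top flange: d = 131.6 mm → contributes +49 969 316 mm⁴
  hole: d = -134.4 mm → contributes −1 418 337 mm⁴
Total I = 111 024 200 mm⁴.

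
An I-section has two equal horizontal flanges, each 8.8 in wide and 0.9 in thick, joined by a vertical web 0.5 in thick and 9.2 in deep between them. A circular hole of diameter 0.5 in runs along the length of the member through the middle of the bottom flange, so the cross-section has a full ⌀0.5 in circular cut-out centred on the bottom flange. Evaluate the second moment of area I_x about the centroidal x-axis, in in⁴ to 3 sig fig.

Break the section into simple shapes (no overlaps), measuring from the bottom-left corner of the bounding box.
Bottom flange: 8.8 × 0.9, A = 7.92 in², y = 0.45 in, Ī = 0.5346 in⁴.
Web: 0.5 × 9.2, A = 4.6 in², y = 5.5 in, Ī = 32.445 in⁴.
Top flange: 8.8 × 0.9, A = 7.92 in², y = 10.55 in, Ī = 0.5346 in⁴.
Hole (subtracted): ⌀0.5, A = 0.19635 in², y = 0.45 in, Ī = 0.003068 in⁴.
Centroid: ȳ = ΣA·y / ΣA = 5.549 in.
Transfer each piece to the centroidal x-axis using Ī + A·d² with d = y − 5.549:
  bottom flange: d = -5.099 in → contributes +206.45 in⁴
  web: d = -0.048982 in → contributes +32.456 in⁴
  top flange: d = 5.001 in → contributes +198.62 in⁴
  hole: d = -5.099 in → contributes −5.1081 in⁴
Total I = 432.42 in⁴.

I_x ≈ 432 in⁴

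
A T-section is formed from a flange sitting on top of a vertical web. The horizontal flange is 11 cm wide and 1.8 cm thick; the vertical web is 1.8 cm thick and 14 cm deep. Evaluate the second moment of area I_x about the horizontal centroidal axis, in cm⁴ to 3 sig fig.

I_x ≈ 1110 cm⁴

Split into non-overlapping primitives; take the origin at the lower-left of the bounding box.
Flange: 11 × 1.8, A = 19.8 cm², y = 14.9 cm, Ī = 5.346 cm⁴.
Web: 1.8 × 14, A = 25.2 cm², y = 7 cm, Ī = 411.6 cm⁴.
Centroid: ȳ = ΣA·y / ΣA = 10.476 cm.
Transfer each piece to the horizontal centroidal axis using Ī + A·d² with d = y − 10.476:
  flange: d = 4.424 cm → contributes +392.87 cm⁴
  web: d = -3.476 cm → contributes +716.08 cm⁴
Total I = 1108.9 cm⁴.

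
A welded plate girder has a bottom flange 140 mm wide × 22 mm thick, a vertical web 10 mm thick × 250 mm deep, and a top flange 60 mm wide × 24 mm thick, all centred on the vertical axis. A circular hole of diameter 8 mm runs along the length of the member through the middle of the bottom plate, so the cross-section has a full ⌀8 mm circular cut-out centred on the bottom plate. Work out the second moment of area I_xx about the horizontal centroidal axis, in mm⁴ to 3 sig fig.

I_xx ≈ 8.97 × 10⁷ mm⁴

Decompose the section into non-overlapping parts with the origin at the bottom-left of its bounding rectangle.
Bottom plate: 140 × 22, A = 3 080 mm², y = 11 mm, Ī = 124 227 mm⁴.
Web plate: 10 × 250, A = 2 500 mm², y = 147 mm, Ī = 13 020 833 mm⁴.
Top plate: 60 × 24, A = 1 440 mm², y = 284 mm, Ī = 69 120 mm⁴.
Hole (subtracted): ⌀8, A = 50.265 mm², y = 11 mm, Ī = 201.06 mm⁴.
Centroid: ȳ = ΣA·y / ΣA = 116.19 mm.
Transfer each piece to the horizontal centroidal axis using Ī + A·d² with d = y − 116.19:
  bottom plate: d = -105.19 mm → contributes +34 201 778 mm⁴
  web plate: d = 30.814 mm → contributes +15 394 557 mm⁴
  top plate: d = 167.81 mm → contributes +40 621 631 mm⁴
  hole: d = -105.19 mm → contributes −556 345 mm⁴
Total I = 89 661 620 mm⁴.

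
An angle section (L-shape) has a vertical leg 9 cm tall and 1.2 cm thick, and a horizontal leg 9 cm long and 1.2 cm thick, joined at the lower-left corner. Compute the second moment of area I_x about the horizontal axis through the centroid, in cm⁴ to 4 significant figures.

I_x ≈ 150.3 cm⁴

Break the section into simple shapes (no overlaps), measuring from the bottom-left corner of the bounding box.
Vertical leg: 1.2 × 9, A = 10.8 cm², y = 4.5 cm, Ī = 72.9 cm⁴.
Horizontal leg (remainder): 7.8 × 1.2, A = 9.36 cm², y = 0.6 cm, Ī = 1.1232 cm⁴.
Centroid: ȳ = ΣA·y / ΣA = 2.68929 cm.
Transfer each piece to the horizontal axis through the centroid using Ī + A·d² with d = y − 2.68929:
  vertical leg: d = 1.81071 cm → contributes +108.31 cm⁴
  horizontal leg (remainder): d = -2.08929 cm → contributes +41.9807 cm⁴
Total I = 150.29 cm⁴.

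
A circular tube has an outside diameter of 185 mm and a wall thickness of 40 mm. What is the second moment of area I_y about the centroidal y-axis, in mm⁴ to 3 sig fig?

Treat the section as a set of non-overlapping primitives; coordinates are from the bounding-box lower-left.
Outer circle: ⌀185, A = 26 880 mm², x = 92.5 mm, Ī = 57 498 539 mm⁴.
Bore (subtracted): ⌀105, A = 8 659 mm², x = 92.5 mm, Ī = 5 966 602 mm⁴.
By symmetry the centroid is at mid-width, x̄ = 92.5 mm.
All pieces are centred on the centroidal y-axis, so I = ΣĪ (holes subtracted) = 51 531 937 mm⁴.

I_y ≈ 5.15 × 10⁷ mm⁴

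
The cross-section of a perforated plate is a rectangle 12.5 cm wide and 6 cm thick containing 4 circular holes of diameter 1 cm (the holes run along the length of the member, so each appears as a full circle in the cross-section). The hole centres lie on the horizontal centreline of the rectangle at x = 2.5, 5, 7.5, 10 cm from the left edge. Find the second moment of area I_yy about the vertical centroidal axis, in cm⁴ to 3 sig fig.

I_yy ≈ 952 cm⁴

Split into non-overlapping primitives; take the origin at the lower-left of the bounding box.
Plate: 12.5 × 6, A = 75 cm², x = 6.25 cm, Ī = 976.56 cm⁴.
Hole 1 (subtracted): ⌀1, A = 0.7854 cm², x = 2.5 cm, Ī = 0.049087 cm⁴.
Hole 2 (subtracted): ⌀1, A = 0.7854 cm², x = 5 cm, Ī = 0.049087 cm⁴.
Hole 3 (subtracted): ⌀1, A = 0.7854 cm², x = 7.5 cm, Ī = 0.049087 cm⁴.
Hole 4 (subtracted): ⌀1, A = 0.7854 cm², x = 10 cm, Ī = 0.049087 cm⁴.
By symmetry the centroid is at mid-width, x̄ = 6.25 cm.
Transfer each piece to the vertical centroidal axis using Ī + A·d² with d = x − 6.25:
  plate: d = 0 cm → contributes +976.56 cm⁴
  hole 1: d = -3.75 cm → contributes −11.094 cm⁴
  hole 2: d = -1.25 cm → contributes −1.2763 cm⁴
  hole 3: d = 1.25 cm → contributes −1.2763 cm⁴
  hole 4: d = 3.75 cm → contributes −11.094 cm⁴
Total I = 951.82 cm⁴.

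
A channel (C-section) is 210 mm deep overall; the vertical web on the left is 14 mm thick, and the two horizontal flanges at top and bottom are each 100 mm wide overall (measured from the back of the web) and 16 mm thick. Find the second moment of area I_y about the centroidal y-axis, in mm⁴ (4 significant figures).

I_y ≈ 5.298 × 10⁶ mm⁴

Break the section into simple shapes (no overlaps), measuring from the bottom-left corner of the bounding box.
Web: 14 × 210, A = 2 940 mm², x = 7 mm, Ī = 48 020 mm⁴.
Top flange (beyond web): 86 × 16, A = 1 376 mm², x = 57 mm, Ī = 848 075 mm⁴.
Bottom flange (beyond web): 86 × 16, A = 1 376 mm², x = 57 mm, Ī = 848 075 mm⁴.
Centroid: x̄ = ΣA·x / ΣA = 31.1743 mm.
Transfer each piece to the centroidal y-axis using Ī + A·d² with d = x − 31.1743:
  web: d = -24.1743 mm → contributes +1 766 144 mm⁴
  top flange (beyond web): d = 25.8257 mm → contributes +1 765 822 mm⁴
  bottom flange (beyond web): d = 25.8257 mm → contributes +1 765 822 mm⁴
Total I = 5 297 788 mm⁴.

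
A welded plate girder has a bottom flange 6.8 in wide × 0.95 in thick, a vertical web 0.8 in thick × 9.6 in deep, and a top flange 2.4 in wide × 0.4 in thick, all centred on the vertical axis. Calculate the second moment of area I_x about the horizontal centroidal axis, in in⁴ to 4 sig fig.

Decompose the section into non-overlapping parts with the origin at the bottom-left of its bounding rectangle.
Bottom plate: 6.8 × 0.95, A = 6.46 in², y = 0.475 in, Ī = 0.485846 in⁴.
Web plate: 0.8 × 9.6, A = 7.68 in², y = 5.75 in, Ī = 58.9824 in⁴.
Top plate: 2.4 × 0.4, A = 0.96 in², y = 10.75 in, Ī = 0.0128 in⁴.
Centroid: ȳ = ΣA·y / ΣA = 3.81116 in.
Transfer each piece to the horizontal centroidal axis using Ī + A·d² with d = y − 3.81116:
  bottom plate: d = -3.33616 in → contributes +72.3854 in⁴
  web plate: d = 1.93884 in → contributes +87.8523 in⁴
  top plate: d = 6.93884 in → contributes +46.2344 in⁴
Total I = 206.472 in⁴.

I_x ≈ 206.5 in⁴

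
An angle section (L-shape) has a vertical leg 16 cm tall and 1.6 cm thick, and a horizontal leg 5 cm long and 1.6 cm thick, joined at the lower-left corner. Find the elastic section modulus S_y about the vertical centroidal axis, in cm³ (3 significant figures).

S_y ≈ 10.3 cm³

Treat the section as a set of non-overlapping primitives; coordinates are from the bounding-box lower-left.
Vertical leg: 1.6 × 16, A = 25.6 cm², x = 0.8 cm, Ī = 5.4613 cm⁴.
Horizontal leg (remainder): 3.4 × 1.6, A = 5.44 cm², x = 3.3 cm, Ī = 5.2405 cm⁴.
Centroid: x̄ = ΣA·x / ΣA = 1.2381 cm.
Transfer each piece to the vertical centroidal axis using Ī + A·d² with d = x − 1.2381:
  vertical leg: d = -0.43814 cm → contributes +10.376 cm⁴
  horizontal leg (remainder): d = 2.0619 cm → contributes +28.367 cm⁴
Total I = 38.743 cm⁴.
Extreme fibre distance c = 3.7619 cm; S = I/c = 10.299 cm³.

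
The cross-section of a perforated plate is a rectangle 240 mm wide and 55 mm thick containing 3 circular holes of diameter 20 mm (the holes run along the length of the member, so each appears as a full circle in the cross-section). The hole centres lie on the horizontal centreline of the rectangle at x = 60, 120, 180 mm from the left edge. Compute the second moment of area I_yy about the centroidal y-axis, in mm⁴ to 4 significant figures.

I_yy ≈ 6.107 × 10⁷ mm⁴

Decompose the section into non-overlapping parts with the origin at the bottom-left of its bounding rectangle.
Plate: 240 × 55, A = 13 200 mm², x = 120 mm, Ī = 63 360 000 mm⁴.
Hole 1 (subtracted): ⌀20, A = 314.159 mm², x = 60 mm, Ī = 7853.98 mm⁴.
Hole 2 (subtracted): ⌀20, A = 314.159 mm², x = 120 mm, Ī = 7853.98 mm⁴.
Hole 3 (subtracted): ⌀20, A = 314.159 mm², x = 180 mm, Ī = 7853.98 mm⁴.
By symmetry the centroid is at mid-width, x̄ = 120 mm.
Transfer each piece to the centroidal y-axis using Ī + A·d² with d = x − 120:
  plate: d = 0 mm → contributes +63 360 000 mm⁴
  hole 1: d = -60 mm → contributes −1 138 827 mm⁴
  hole 2: d = 0 mm → contributes −7853.98 mm⁴
  hole 3: d = 60 mm → contributes −1 138 827 mm⁴
Total I = 61 074 491 mm⁴.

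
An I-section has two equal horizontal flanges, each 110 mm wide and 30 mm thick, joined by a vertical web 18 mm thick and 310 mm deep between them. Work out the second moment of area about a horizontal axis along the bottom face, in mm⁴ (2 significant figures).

I_base ≈ 6.5 × 10⁸ mm⁴

Split into non-overlapping primitives; take the origin at the lower-left of the bounding box.
Bottom flange: 110 × 30, A = 3 300 mm², y = 15 mm, Ī = 247 500 mm⁴.
Web: 18 × 310, A = 5 580 mm², y = 185 mm, Ī = 44 686 500 mm⁴.
Top flange: 110 × 30, A = 3 300 mm², y = 355 mm, Ī = 247 500 mm⁴.
Transfer each piece to the base of the section using Ī + A·d² with d = y − 0:
  bottom flange: d = 15 mm → contributes +990 000 mm⁴
  web: d = 185 mm → contributes +235 662 000 mm⁴
  top flange: d = 355 mm → contributes +416 130 000 mm⁴
Total I = 652 782 000 mm⁴.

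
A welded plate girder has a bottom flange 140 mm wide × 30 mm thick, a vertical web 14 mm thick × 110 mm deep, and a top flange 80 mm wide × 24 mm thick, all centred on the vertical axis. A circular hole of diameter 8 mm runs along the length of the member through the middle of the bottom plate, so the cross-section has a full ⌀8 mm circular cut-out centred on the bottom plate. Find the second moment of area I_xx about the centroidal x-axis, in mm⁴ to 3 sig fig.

Break the section into simple shapes (no overlaps), measuring from the bottom-left corner of the bounding box.
Bottom plate: 140 × 30, A = 4 200 mm², y = 15 mm, Ī = 315 000 mm⁴.
Web plate: 14 × 110, A = 1 540 mm², y = 85 mm, Ī = 1 552 833 mm⁴.
Top plate: 80 × 24, A = 1 920 mm², y = 152 mm, Ī = 92 160 mm⁴.
Hole (subtracted): ⌀8, A = 50.265 mm², y = 15 mm, Ī = 201.06 mm⁴.
Centroid: ȳ = ΣA·y / ΣA = 63.732 mm.
Transfer each piece to the centroidal x-axis using Ī + A·d² with d = y − 63.732:
  bottom plate: d = -48.732 mm → contributes +10 289 323 mm⁴
  web plate: d = 21.268 mm → contributes +2 249 397 mm⁴
  top plate: d = 88.268 mm → contributes +15 051 233 mm⁴
  hole: d = -48.732 mm → contributes −119 573 mm⁴
Total I = 27 470 380 mm⁴.

I_xx ≈ 2.75 × 10⁷ mm⁴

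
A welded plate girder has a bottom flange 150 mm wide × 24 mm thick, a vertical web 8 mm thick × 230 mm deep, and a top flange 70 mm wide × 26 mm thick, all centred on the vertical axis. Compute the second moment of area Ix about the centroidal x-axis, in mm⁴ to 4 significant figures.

Ix ≈ 8.934 × 10⁷ mm⁴

Decompose the section into non-overlapping parts with the origin at the bottom-left of its bounding rectangle.
Bottom plate: 150 × 24, A = 3 600 mm², y = 12 mm, Ī = 172 800 mm⁴.
Web plate: 8 × 230, A = 1 840 mm², y = 139 mm, Ī = 8 111 333 mm⁴.
Top plate: 70 × 26, A = 1 820 mm², y = 267 mm, Ī = 102 527 mm⁴.
Centroid: ȳ = ΣA·y / ΣA = 108.113 mm.
Transfer each piece to the centroidal x-axis using Ī + A·d² with d = y − 108.113:
  bottom plate: d = -96.1129 mm → contributes +33 428 515 mm⁴
  web plate: d = 30.8871 mm → contributes +9 866 712 mm⁴
  top plate: d = 158.887 mm → contributes +46 048 600 mm⁴
Total I = 89 343 827 mm⁴.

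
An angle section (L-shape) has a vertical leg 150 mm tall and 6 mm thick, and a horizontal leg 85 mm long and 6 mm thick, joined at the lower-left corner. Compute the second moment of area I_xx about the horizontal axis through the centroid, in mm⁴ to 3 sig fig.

I_xx ≈ 3.30 × 10⁶ mm⁴

Break the section into simple shapes (no overlaps), measuring from the bottom-left corner of the bounding box.
Vertical leg: 6 × 150, A = 900 mm², y = 75 mm, Ī = 1 687 500 mm⁴.
Horizontal leg (remainder): 79 × 6, A = 474 mm², y = 3 mm, Ī = 1 422 mm⁴.
Centroid: ȳ = ΣA·y / ΣA = 50.162 mm.
Transfer each piece to the horizontal axis through the centroid using Ī + A·d² with d = y − 50.162:
  vertical leg: d = 24.838 mm → contributes +2 242 753 mm⁴
  horizontal leg (remainder): d = -47.162 mm → contributes +1 055 699 mm⁴
Total I = 3 298 452 mm⁴.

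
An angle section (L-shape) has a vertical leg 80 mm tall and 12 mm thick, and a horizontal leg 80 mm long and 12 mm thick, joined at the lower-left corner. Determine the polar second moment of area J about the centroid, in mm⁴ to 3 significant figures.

Split into non-overlapping primitives; take the origin at the lower-left of the bounding box.
Vertical leg: 12 × 80, A = 960 mm², y = 40 mm, Ī = 512 000 mm⁴.
Horizontal leg (remainder): 68 × 12, A = 816 mm², y = 6 mm, Ī = 9 792 mm⁴.
Centroid: ȳ = ΣA·y / ΣA = 24.378 mm.
Transfer each piece to the centroidal x-axis using Ī + A·d² with d = y − 24.378:
  vertical leg: d = 15.622 mm → contributes +746 274 mm⁴
  horizontal leg (remainder): d = -18.378 mm → contributes +285 408 mm⁴
Total I = 1 031 682 mm⁴.
For the y-axis: x̄ = 24.378 mm.
Repeating about the centroidal y-axis gives I_y = 1 031 682 mm⁴.
Polar second moment: J = I_x + I_y = 2 063 363 mm⁴.

J ≈ 2.06 × 10⁶ mm⁴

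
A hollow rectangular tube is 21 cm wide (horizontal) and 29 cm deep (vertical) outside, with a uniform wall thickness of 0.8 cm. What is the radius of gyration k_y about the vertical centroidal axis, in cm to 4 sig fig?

Split into non-overlapping primitives; take the origin at the lower-left of the bounding box.
Outer rectangle: 21 × 29, A = 609 cm², x = 10.5 cm, Ī = 22380.8 cm⁴.
Inner void (subtracted): 19.4 × 27.4, A = 531.56 cm², x = 10.5 cm, Ī = 16671.5 cm⁴.
By symmetry the centroid is at mid-width, x̄ = 10.5 cm.
All pieces are centred on the vertical centroidal axis, so I = ΣĪ (holes subtracted) = 5709.26 cm⁴.
Radius of gyration: k = √(I/A) = √(5709.26 / 77.44) = 8.58632 cm.

k_y ≈ 8.586 cm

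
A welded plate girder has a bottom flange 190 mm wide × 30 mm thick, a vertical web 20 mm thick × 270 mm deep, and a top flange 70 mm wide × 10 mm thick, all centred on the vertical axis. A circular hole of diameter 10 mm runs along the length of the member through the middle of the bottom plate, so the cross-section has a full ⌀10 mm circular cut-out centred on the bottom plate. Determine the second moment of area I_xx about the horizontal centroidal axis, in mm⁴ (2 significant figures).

I_xx ≈ 1.3 × 10⁸ mm⁴

Break the section into simple shapes (no overlaps), measuring from the bottom-left corner of the bounding box.
Bottom plate: 190 × 30, A = 5 700 mm², y = 15 mm, Ī = 427 500 mm⁴.
Web plate: 20 × 270, A = 5 400 mm², y = 165 mm, Ī = 32 805 000 mm⁴.
Top plate: 70 × 10, A = 700 mm², y = 305 mm, Ī = 5 833 mm⁴.
Hole (subtracted): ⌀10, A = 78.54 mm², y = 15 mm, Ī = 490.9 mm⁴.
Centroid: ȳ = ΣA·y / ΣA = 101.4 mm.
Transfer each piece to the horizontal centroidal axis using Ī + A·d² with d = y − 101.4:
  bottom plate: d = -86.42 mm → contributes +43 000 114 mm⁴
  web plate: d = 63.58 mm → contributes +54 632 208 mm⁴
  top plate: d = 203.6 mm → contributes +29 016 441 mm⁴
  hole: d = -86.42 mm → contributes −587 095 mm⁴
Total I = 126 061 668 mm⁴.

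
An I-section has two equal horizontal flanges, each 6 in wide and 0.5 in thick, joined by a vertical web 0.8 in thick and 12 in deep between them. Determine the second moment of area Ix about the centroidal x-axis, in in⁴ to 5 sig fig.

Decompose the section into non-overlapping parts with the origin at the bottom-left of its bounding rectangle.
Bottom flange: 6 × 0.5, A = 3 in², y = 0.25 in, Ī = 0.0625 in⁴.
Web: 0.8 × 12, A = 9.6 in², y = 6.5 in, Ī = 115.2 in⁴.
Top flange: 6 × 0.5, A = 3 in², y = 12.75 in, Ī = 0.0625 in⁴.
By symmetry the centroid is at mid-height, ȳ = 6.5 in.
Transfer each piece to the centroidal x-axis using Ī + A·d² with d = y − 6.5:
  bottom flange: d = -6.25 in → contributes +117.25 in⁴
  web: d = 0 in → contributes +115.2 in⁴
  top flange: d = 6.25 in → contributes +117.25 in⁴
Total I = 349.7 in⁴.

Ix ≈ 349.70 in⁴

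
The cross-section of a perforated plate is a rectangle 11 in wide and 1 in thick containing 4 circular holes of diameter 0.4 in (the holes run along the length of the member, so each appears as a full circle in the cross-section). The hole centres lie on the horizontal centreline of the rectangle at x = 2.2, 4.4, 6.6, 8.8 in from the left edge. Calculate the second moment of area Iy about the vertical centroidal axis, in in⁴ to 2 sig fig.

Split into non-overlapping primitives; take the origin at the lower-left of the bounding box.
Plate: 11 × 1, A = 11 in², x = 5.5 in, Ī = 110.9 in⁴.
Hole 1 (subtracted): ⌀0.4, A = 0.1257 in², x = 2.2 in, Ī = 0.001257 in⁴.
Hole 2 (subtracted): ⌀0.4, A = 0.1257 in², x = 4.4 in, Ī = 0.001257 in⁴.
Hole 3 (subtracted): ⌀0.4, A = 0.1257 in², x = 6.6 in, Ī = 0.001257 in⁴.
Hole 4 (subtracted): ⌀0.4, A = 0.1257 in², x = 8.8 in, Ī = 0.001257 in⁴.
By symmetry the centroid is at mid-width, x̄ = 5.5 in.
Transfer each piece to the vertical centroidal axis using Ī + A·d² with d = x − 5.5:
  plate: d = 0 in → contributes +110.9 in⁴
  hole 1: d = -3.3 in → contributes −1.37 in⁴
  hole 2: d = -1.1 in → contributes −0.1533 in⁴
  hole 3: d = 1.1 in → contributes −0.1533 in⁴
  hole 4: d = 3.3 in → contributes −1.37 in⁴
Total I = 107.9 in⁴.

Iy ≈ 110 in⁴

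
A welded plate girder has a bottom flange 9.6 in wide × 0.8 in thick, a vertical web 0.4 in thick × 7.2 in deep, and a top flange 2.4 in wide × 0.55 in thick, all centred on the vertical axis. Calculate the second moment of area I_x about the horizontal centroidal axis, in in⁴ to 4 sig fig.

I_x ≈ 100.4 in⁴

Split into non-overlapping primitives; take the origin at the lower-left of the bounding box.
Bottom plate: 9.6 × 0.8, A = 7.68 in², y = 0.4 in, Ī = 0.4096 in⁴.
Web plate: 0.4 × 7.2, A = 2.88 in², y = 4.4 in, Ī = 12.4416 in⁴.
Top plate: 2.4 × 0.55, A = 1.32 in², y = 8.275 in, Ī = 0.033275 in⁴.
Centroid: ȳ = ΣA·y / ΣA = 2.2447 in.
Transfer each piece to the horizontal centroidal axis using Ī + A·d² with d = y − 2.2447:
  bottom plate: d = -1.8447 in → contributes +26.5439 in⁴
  web plate: d = 2.1553 in → contributes +25.8202 in⁴
  top plate: d = 6.0303 in → contributes +48.0345 in⁴
Total I = 100.399 in⁴.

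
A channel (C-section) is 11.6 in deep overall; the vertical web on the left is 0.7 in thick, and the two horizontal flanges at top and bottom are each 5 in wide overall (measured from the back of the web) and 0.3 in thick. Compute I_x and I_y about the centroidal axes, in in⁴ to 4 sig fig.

I_x ≈ 173.4 in⁴, I_y ≈ 16.54 in⁴

Treat the section as a set of non-overlapping primitives; coordinates are from the bounding-box lower-left.
Web: 0.7 × 11.6, A = 8.12 in², y = 5.8 in, Ī = 91.0523 in⁴.
Top flange (beyond web): 4.3 × 0.3, A = 1.29 in², y = 11.45 in, Ī = 0.009675 in⁴.
Bottom flange (beyond web): 4.3 × 0.3, A = 1.29 in², y = 0.15 in, Ī = 0.009675 in⁴.
By symmetry the centroid is at mid-height, ȳ = 5.8 in.
Transfer each piece to the centroidal x-axis using Ī + A·d² with d = y − 5.8:
  web: d = 0 in → contributes +91.0523 in⁴
  top flange (beyond web): d = 5.65 in → contributes +41.1897 in⁴
  bottom flange (beyond web): d = -5.65 in → contributes +41.1897 in⁴
Total I = 173.432 in⁴.
For the y-axis: x̄ = 0.952804 in.
Repeating about the centroidal y-axis gives I_y = 16.5438 in⁴.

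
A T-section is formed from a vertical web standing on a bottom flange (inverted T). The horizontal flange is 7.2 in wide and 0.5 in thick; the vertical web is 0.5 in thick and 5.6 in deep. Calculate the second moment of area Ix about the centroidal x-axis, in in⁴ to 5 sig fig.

Decompose the section into non-overlapping parts with the origin at the bottom-left of its bounding rectangle.
Flange: 7.2 × 0.5, A = 3.6 in², y = 0.25 in, Ī = 0.075 in⁴.
Web: 0.5 × 5.6, A = 2.8 in², y = 3.3 in, Ī = 7.317333 in⁴.
Centroid: ȳ = ΣA·y / ΣA = 1.584375 in.
Transfer each piece to the centroidal x-axis using Ī + A·d² with d = y − 1.584375:
  flange: d = -1.334375 in → contributes +6.485004 in⁴
  web: d = 1.715625 in → contributes +15.55877 in⁴
Total I = 22.04377 in⁴.

Ix ≈ 22.044 in⁴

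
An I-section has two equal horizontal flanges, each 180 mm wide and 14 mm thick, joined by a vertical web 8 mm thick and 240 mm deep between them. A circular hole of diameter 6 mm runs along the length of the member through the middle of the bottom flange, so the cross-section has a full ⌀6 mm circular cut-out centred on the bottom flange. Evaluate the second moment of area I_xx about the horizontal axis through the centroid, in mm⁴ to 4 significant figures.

I_xx ≈ 9.013 × 10⁷ mm⁴

Treat the section as a set of non-overlapping primitives; coordinates are from the bounding-box lower-left.
Bottom flange: 180 × 14, A = 2 520 mm², y = 7 mm, Ī = 41 160 mm⁴.
Web: 8 × 240, A = 1 920 mm², y = 134 mm, Ī = 9 216 000 mm⁴.
Top flange: 180 × 14, A = 2 520 mm², y = 261 mm, Ī = 41 160 mm⁴.
Hole (subtracted): ⌀6, A = 28.2743 mm², y = 7 mm, Ī = 63.6173 mm⁴.
Centroid: ȳ = ΣA·y / ΣA = 134.518 mm.
Transfer each piece to the horizontal axis through the centroid using Ī + A·d² with d = y − 134.518:
  bottom flange: d = -127.518 mm → contributes +41 018 497 mm⁴
  web: d = -0.51803 mm → contributes +9 216 515 mm⁴
  top flange: d = 126.482 mm → contributes +40 355 336 mm⁴
  hole: d = -127.518 mm → contributes −459 828 mm⁴
Total I = 90 130 519 mm⁴.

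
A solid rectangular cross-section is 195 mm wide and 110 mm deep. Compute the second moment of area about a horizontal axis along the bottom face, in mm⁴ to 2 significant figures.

I_base ≈ 8.7 × 10⁷ mm⁴

The section: 195 × 110, A = 21 450 mm², y = 55 mm, Ī = 21 628 750 mm⁴.
Transfer it to a horizontal axis along the bottom face using Ī + A·d² with d = y − 0:
  the section: d = 55 mm → contributes +86 515 000 mm⁴
Total I = 86 515 000 mm⁴.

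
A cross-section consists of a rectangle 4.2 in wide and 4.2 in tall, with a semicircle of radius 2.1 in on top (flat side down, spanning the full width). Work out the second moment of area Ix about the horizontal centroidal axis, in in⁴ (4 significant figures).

Decompose the section into non-overlapping parts with the origin at the bottom-left of its bounding rectangle.
Rectangular body: 4.2 × 4.2, A = 17.64 in², y = 2.1 in, Ī = 25.9308 in⁴.
Semicircular cap: semicircle r = 2.1, A = 6.92721 in², y = 5.09127 in, Ī = 2.13456 in⁴.
Centroid: ȳ = ΣA·y / ΣA = 2.94345 in.
Transfer each piece to the horizontal centroidal axis using Ī + A·d² with d = y − 2.94345:
  rectangular body: d = -0.843447 in → contributes +38.48 in⁴
  semicircular cap: d = 2.14782 in → contributes +34.0907 in⁴
Total I = 72.5707 in⁴.

Ix ≈ 72.57 in⁴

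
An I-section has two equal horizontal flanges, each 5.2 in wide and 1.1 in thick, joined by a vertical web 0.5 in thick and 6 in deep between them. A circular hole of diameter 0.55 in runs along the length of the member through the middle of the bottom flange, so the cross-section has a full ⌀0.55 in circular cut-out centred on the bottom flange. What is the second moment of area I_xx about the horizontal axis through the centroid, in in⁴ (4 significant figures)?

Break the section into simple shapes (no overlaps), measuring from the bottom-left corner of the bounding box.
Bottom flange: 5.2 × 1.1, A = 5.72 in², y = 0.55 in, Ī = 0.576767 in⁴.
Web: 0.5 × 6, A = 3 in², y = 4.1 in, Ī = 9 in⁴.
Top flange: 5.2 × 1.1, A = 5.72 in², y = 7.65 in, Ī = 0.576767 in⁴.
Hole (subtracted): ⌀0.55, A = 0.237583 in², y = 0.55 in, Ī = 0.0044918 in⁴.
Centroid: ȳ = ΣA·y / ΣA = 4.15939 in.
Transfer each piece to the horizontal axis through the centroid using Ī + A·d² with d = y − 4.15939:
  bottom flange: d = -3.60939 in → contributes +75.095 in⁴
  web: d = -0.0593856 in → contributes +9.01058 in⁴
  top flange: d = 3.49061 in → contributes +70.2715 in⁴
  hole: d = -3.60939 in → contributes −3.09964 in⁴
Total I = 151.277 in⁴.

I_xx ≈ 151.3 in⁴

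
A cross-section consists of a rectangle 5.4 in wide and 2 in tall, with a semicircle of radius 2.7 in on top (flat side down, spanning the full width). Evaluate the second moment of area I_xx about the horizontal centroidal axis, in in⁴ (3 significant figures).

I_xx ≈ 35.0 in⁴

Treat the section as a set of non-overlapping primitives; coordinates are from the bounding-box lower-left.
Rectangular body: 5.4 × 2, A = 10.8 in², y = 1 in, Ī = 3.6 in⁴.
Semicircular cap: semicircle r = 2.7, A = 11.451 in², y = 3.1459 in, Ī = 5.8329 in⁴.
Centroid: ȳ = ΣA·y / ΣA = 2.1044 in.
Transfer each piece to the horizontal centroidal axis using Ī + A·d² with d = y − 2.1044:
  rectangular body: d = -1.1044 in → contributes +16.772 in⁴
  semicircular cap: d = 1.0416 in → contributes +18.256 in⁴
Total I = 35.027 in⁴.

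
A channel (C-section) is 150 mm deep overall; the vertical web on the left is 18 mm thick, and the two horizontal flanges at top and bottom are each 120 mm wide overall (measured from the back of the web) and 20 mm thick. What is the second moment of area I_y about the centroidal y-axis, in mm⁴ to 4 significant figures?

Split into non-overlapping primitives; take the origin at the lower-left of the bounding box.
Web: 18 × 150, A = 2 700 mm², x = 9 mm, Ī = 72 900 mm⁴.
Top flange (beyond web): 102 × 20, A = 2 040 mm², x = 69 mm, Ī = 1 768 680 mm⁴.
Bottom flange (beyond web): 102 × 20, A = 2 040 mm², x = 69 mm, Ī = 1 768 680 mm⁴.
Centroid: x̄ = ΣA·x / ΣA = 45.1062 mm.
Transfer each piece to the centroidal y-axis using Ī + A·d² with d = x − 45.1062:
  web: d = -36.1062 mm → contributes +3 592 775 mm⁴
  top flange (beyond web): d = 23.8938 mm → contributes +2 933 344 mm⁴
  bottom flange (beyond web): d = 23.8938 mm → contributes +2 933 344 mm⁴
Total I = 9 459 464 mm⁴.

I_y ≈ 9.459 × 10⁶ mm⁴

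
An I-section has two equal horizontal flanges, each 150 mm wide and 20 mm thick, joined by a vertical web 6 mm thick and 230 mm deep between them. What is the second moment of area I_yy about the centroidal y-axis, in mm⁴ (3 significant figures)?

I_yy ≈ 1.13 × 10⁷ mm⁴

Treat the section as a set of non-overlapping primitives; coordinates are from the bounding-box lower-left.
Bottom flange: 150 × 20, A = 3 000 mm², x = 75 mm, Ī = 5 625 000 mm⁴.
Web: 6 × 230, A = 1 380 mm², x = 75 mm, Ī = 4 140 mm⁴.
Top flange: 150 × 20, A = 3 000 mm², x = 75 mm, Ī = 5 625 000 mm⁴.
By symmetry the centroid is at mid-width, x̄ = 75 mm.
All pieces are centred on the centroidal y-axis, so I = ΣĪ = 11 254 140 mm⁴.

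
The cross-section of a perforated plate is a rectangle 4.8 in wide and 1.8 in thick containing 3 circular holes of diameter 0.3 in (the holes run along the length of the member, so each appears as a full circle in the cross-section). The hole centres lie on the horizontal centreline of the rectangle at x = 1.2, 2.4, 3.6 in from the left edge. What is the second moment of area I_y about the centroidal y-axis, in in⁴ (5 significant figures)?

I_y ≈ 16.384 in⁴

Decompose the section into non-overlapping parts with the origin at the bottom-left of its bounding rectangle.
Plate: 4.8 × 1.8, A = 8.64 in², x = 2.4 in, Ī = 16.5888 in⁴.
Hole 1 (subtracted): ⌀0.3, A = 0.07068583 in², x = 1.2 in, Ī = 0.0003976078 in⁴.
Hole 2 (subtracted): ⌀0.3, A = 0.07068583 in², x = 2.4 in, Ī = 0.0003976078 in⁴.
Hole 3 (subtracted): ⌀0.3, A = 0.07068583 in², x = 3.6 in, Ī = 0.0003976078 in⁴.
By symmetry the centroid is at mid-width, x̄ = 2.4 in.
Transfer each piece to the centroidal y-axis using Ī + A·d² with d = x − 2.4:
  plate: d = 0 in → contributes +16.5888 in⁴
  hole 1: d = -1.2 in → contributes −0.1021852 in⁴
  hole 2: d = 0 in → contributes −0.0003976078 in⁴
  hole 3: d = 1.2 in → contributes −0.1021852 in⁴
Total I = 16.38403 in⁴.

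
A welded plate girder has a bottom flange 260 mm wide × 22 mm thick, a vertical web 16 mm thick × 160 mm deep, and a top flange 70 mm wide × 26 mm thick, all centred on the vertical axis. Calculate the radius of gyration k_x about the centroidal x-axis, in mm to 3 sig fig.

Split into non-overlapping primitives; take the origin at the lower-left of the bounding box.
Bottom plate: 260 × 22, A = 5 720 mm², y = 11 mm, Ī = 230 707 mm⁴.
Web plate: 16 × 160, A = 2 560 mm², y = 102 mm, Ī = 5 461 333 mm⁴.
Top plate: 70 × 26, A = 1 820 mm², y = 195 mm, Ī = 102 527 mm⁴.
Centroid: ȳ = ΣA·y / ΣA = 67.222 mm.
Transfer each piece to the centroidal x-axis using Ī + A·d² with d = y − 67.222:
  bottom plate: d = -56.222 mm → contributes +18 310 991 mm⁴
  web plate: d = 34.778 mm → contributes +8 557 716 mm⁴
  top plate: d = 127.78 mm → contributes +29 818 163 mm⁴
Total I = 56 686 870 mm⁴.
Radius of gyration: k = √(I/A) = √(56 686 870 / 10 100) = 74.917 mm.

k_x ≈ 74.9 mm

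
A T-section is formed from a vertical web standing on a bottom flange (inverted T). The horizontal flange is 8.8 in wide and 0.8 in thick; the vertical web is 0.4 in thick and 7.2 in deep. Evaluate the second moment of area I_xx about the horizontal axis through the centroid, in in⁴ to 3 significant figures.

I_xx ≈ 45.5 in⁴

Split into non-overlapping primitives; take the origin at the lower-left of the bounding box.
Flange: 8.8 × 0.8, A = 7.04 in², y = 0.4 in, Ī = 0.37547 in⁴.
Web: 0.4 × 7.2, A = 2.88 in², y = 4.4 in, Ī = 12.442 in⁴.
Centroid: ȳ = ΣA·y / ΣA = 1.5613 in.
Transfer each piece to the horizontal axis through the centroid using Ī + A·d² with d = y − 1.5613:
  flange: d = -1.1613 in → contributes +9.8696 in⁴
  web: d = 2.8387 in → contributes +35.649 in⁴
Total I = 45.519 in⁴.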